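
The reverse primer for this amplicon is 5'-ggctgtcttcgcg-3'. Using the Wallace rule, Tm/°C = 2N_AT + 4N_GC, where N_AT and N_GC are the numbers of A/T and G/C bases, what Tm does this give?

44°C

Scanning the sequence gives T=4, C=4, G=5, A=0.
AT pairs contribute 4, GC pairs contribute 9.
Tm = 4·9 + 2·4 = 36 + 8 = 44°C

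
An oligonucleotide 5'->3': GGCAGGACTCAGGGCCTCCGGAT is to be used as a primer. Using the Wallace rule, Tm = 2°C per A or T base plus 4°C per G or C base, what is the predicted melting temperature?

78°C

Scanning the sequence gives A=4, T=3, G=9, C=7.
A+T = 7, G+C = 16
Tm = 4·16 + 2·7 = 64 + 14 = 78°C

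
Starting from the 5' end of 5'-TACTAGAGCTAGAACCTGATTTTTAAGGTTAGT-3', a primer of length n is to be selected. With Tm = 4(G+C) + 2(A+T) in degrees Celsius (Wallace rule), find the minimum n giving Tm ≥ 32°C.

n = 12

First 11 bases: TACTAGAGCTA → Tm = 30°C (< 32°C)
First 12 bases: TACTAGAGCTAG → Tm = 34°C (≥ 32°C)
Each additional base adds 2°C (A/T) or 4°C (G/C), so Tm is non-decreasing in n; n = 12 is the first length to reach 32°C.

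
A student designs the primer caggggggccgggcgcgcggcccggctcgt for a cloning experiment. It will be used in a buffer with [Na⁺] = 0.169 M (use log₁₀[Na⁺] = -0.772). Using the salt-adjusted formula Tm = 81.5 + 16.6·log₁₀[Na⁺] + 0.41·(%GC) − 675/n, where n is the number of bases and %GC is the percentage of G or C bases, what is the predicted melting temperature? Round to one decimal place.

Length n = 30. T=2, A=1, G=16, C=11
G+C = 27, so %GC = 27/30 × 100 = 90%
Salt term: 16.6 × (-0.772) = -12.815
GC term: 0.41 × 90 = 36.9; length term: −675/30 = −22.5
Tm = 81.5 + (-12.815) + 36.9 − 22.5 = 83.085 → 83.1°C

83.1°C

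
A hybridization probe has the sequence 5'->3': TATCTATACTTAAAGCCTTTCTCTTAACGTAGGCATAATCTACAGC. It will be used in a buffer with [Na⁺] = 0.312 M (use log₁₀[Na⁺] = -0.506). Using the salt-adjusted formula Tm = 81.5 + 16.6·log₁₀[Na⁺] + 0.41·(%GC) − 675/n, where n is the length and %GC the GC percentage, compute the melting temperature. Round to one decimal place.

Length n = 46. Scanning the sequence gives G=5, T=16, C=11, A=14.
G+C = 16, so %GC = 16/46 × 100 = 34.783%
Salt term: 16.6 × (-0.506) = -8.4
GC term: 0.41 × 34.783 = 14.261; length term: −675/46 = −14.674
Tm = 81.5 + (-8.4) + 14.261 − 14.674 = 72.687 → 72.7°C

72.7°C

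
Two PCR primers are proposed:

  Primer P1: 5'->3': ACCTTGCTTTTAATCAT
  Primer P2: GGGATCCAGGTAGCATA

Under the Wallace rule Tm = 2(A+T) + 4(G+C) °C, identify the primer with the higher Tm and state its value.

Primer P2, 52°C

Primer P1: A+T=12, G+C=5 → Tm = 2(12)+4(5) = 44°C
Primer P2: A+T=8, G+C=9 → Tm = 2(8)+4(9) = 52°C
44°C vs 52°C → primer P2 is higher.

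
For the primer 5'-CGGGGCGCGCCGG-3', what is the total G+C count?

Scanning the sequence gives T=0, G=8, C=5, A=0.
G+C = 8 + 5 = 13

13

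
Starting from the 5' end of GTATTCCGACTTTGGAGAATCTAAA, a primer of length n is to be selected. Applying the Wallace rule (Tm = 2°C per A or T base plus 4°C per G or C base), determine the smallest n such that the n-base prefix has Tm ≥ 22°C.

First 7 bases: GTATTCC → Tm = 20°C (< 22°C)
First 8 bases: GTATTCCG → Tm = 24°C (≥ 22°C)
Each additional base adds 2°C (A/T) or 4°C (G/C), so Tm is non-decreasing in n; n = 8 is the first length to reach 22°C.

n = 8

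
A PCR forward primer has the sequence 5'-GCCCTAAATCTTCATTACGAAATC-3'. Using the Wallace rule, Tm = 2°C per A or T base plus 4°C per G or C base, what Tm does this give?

Base counts: C=7, T=7, A=8, G=2
So N_AT = 15 and N_GC = 9.
Tm = 4·9 + 2·15 = 36 + 30 = 66°C

66°C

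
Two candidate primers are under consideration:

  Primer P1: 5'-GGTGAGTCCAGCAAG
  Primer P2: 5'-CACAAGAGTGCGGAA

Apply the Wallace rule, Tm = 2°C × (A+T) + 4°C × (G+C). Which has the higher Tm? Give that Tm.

Primer P1, 48°C

Primer P1: A+T=6, G+C=9 → Tm = 2(6)+4(9) = 48°C
Primer P2: A+T=7, G+C=8 → Tm = 2(7)+4(8) = 46°C
48°C vs 46°C → primer P1 is higher.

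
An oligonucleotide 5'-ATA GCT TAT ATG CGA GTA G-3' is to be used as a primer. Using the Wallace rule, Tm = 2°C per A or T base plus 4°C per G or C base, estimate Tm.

52°C

Base counts: C=2, T=6, A=6, G=5
So N_AT = 12 and N_GC = 7.
Tm = 2×12 + 4×7 = 52°C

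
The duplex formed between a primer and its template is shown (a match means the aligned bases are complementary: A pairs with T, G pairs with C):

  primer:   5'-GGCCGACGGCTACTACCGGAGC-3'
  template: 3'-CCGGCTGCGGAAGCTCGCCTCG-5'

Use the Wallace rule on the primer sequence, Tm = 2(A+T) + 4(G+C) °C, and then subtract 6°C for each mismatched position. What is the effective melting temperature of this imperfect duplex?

Primer base counts: A=4, T=2, G=8, C=8 → A+T=6, G+C=16
Perfect-match Tm = 2(6) + 4(16) = 12 + 64 = 76°C
Mismatches (positions where the bases are not complementary): 4 (at positions 9, 12, 14, 16)
Effective Tm = 76 − 4×6 = 76 − 24 = 52°C

52°C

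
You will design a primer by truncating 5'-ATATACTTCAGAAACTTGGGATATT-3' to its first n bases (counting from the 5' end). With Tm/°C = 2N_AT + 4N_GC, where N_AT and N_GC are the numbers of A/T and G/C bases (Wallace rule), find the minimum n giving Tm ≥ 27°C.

First 10 bases: ATATACTTCA → Tm = 24°C (< 27°C)
First 11 bases: ATATACTTCAG → Tm = 28°C (≥ 27°C)
Since every base adds ≥2°C, Tm only increases with n, so the threshold is first crossed at n = 11.

n = 11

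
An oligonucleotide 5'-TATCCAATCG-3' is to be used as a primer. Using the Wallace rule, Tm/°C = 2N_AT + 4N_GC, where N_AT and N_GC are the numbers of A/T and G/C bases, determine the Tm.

28°C

Scanning the sequence gives G=1, A=3, C=3, T=3.
AT pairs contribute 6, GC pairs contribute 4.
Tm = 2(6) + 4(4) = 12 + 16 = 28°C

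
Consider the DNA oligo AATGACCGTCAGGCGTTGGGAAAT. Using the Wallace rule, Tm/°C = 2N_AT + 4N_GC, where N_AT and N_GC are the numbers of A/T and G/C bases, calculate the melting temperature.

Scanning the sequence gives A=7, G=8, C=4, T=5.
So N_AT = 12 and N_GC = 12.
Tm = 2×12 + 4×12 = 72°C

72°C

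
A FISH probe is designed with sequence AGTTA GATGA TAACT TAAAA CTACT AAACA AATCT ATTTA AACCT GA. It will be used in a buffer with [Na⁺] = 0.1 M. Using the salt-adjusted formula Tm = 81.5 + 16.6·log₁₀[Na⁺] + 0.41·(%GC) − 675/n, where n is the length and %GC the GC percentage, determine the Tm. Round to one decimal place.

60.1°C

Length n = 47. Scanning the sequence gives G=4, T=14, C=7, A=22.
G+C = 11, so %GC = 11/47 × 100 = 23.404%
Salt term: 16.6 × (-1) = -16.6
GC term: 0.41 × 23.404 = 9.596; length term: −675/47 = −14.362
Tm = 81.5 + (-16.6) + 9.596 − 14.362 = 60.134 → 60.1°C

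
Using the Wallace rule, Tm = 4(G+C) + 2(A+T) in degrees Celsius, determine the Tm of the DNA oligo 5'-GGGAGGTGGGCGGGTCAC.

Scanning the sequence gives T=2, G=11, C=3, A=2.
So N_AT = 4 and N_GC = 14.
Tm = 4·14 + 2·4 = 56 + 8 = 64°C

64°C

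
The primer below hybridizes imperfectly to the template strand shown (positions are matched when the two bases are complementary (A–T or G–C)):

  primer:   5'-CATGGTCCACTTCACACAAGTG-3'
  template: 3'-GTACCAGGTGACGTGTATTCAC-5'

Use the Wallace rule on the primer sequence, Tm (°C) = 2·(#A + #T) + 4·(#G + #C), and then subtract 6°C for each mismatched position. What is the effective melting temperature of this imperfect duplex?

54°C

Primer base counts: A=6, T=5, G=4, C=7 → A+T=11, G+C=11
Perfect-match Tm = 2(11) + 4(11) = 22 + 44 = 66°C
Mismatches (positions where the bases are not complementary): 2 (at positions 12, 17)
Effective Tm = 66 − 2×6 = 66 − 12 = 54°C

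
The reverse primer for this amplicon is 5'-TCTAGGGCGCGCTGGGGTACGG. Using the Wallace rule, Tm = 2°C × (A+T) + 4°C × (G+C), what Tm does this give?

76°C

C=5, T=4, A=2, G=11
A+T = 6, G+C = 16
Tm = 4·16 + 2·6 = 64 + 12 = 76°C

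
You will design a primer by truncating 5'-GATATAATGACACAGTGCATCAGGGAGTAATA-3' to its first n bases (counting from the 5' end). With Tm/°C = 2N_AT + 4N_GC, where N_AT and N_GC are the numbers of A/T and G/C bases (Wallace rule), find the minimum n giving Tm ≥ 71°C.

n = 25

First 24 bases: GATATAATGACACAGTGCATCAGG → Tm = 68°C (< 71°C)
First 25 bases: GATATAATGACACAGTGCATCAGGG → Tm = 72°C (≥ 71°C)
Since every base adds ≥2°C, Tm only increases with n, so the threshold is first crossed at n = 25.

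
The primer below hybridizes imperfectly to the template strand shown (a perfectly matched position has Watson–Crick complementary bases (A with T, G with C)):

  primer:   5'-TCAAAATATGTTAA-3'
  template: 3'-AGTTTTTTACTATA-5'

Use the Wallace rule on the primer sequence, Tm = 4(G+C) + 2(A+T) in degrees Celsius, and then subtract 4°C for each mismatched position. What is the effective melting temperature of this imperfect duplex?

20°C

Primer base counts: A=7, T=5, G=1, C=1 → A+T=12, G+C=2
Perfect-match Tm = 2(12) + 4(2) = 24 + 8 = 32°C
Mismatches (positions where the bases are not complementary): 3 (at positions 7, 11, 14)
Effective Tm = 32 − 3×4 = 32 − 12 = 20°C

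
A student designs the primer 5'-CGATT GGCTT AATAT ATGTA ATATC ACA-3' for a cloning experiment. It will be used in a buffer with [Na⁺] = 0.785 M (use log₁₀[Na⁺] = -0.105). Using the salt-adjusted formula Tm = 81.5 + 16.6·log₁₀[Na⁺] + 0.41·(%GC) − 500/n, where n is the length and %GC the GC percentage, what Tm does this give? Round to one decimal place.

73.6°C

Length n = 28. G=4, C=4, T=10, A=10
G+C = 8, so %GC = 8/28 × 100 = 28.571%
Salt term: 16.6 × (-0.105) = -1.743
GC term: 0.41 × 28.571 = 11.714; length term: −500/28 = −17.857
Tm = 81.5 + (-1.743) + 11.714 − 17.857 = 73.614 → 73.6°C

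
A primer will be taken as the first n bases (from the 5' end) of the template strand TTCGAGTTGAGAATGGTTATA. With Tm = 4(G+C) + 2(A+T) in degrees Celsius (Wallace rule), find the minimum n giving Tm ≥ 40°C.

n = 15

First 14 bases: TTCGAGTTGAGAAT → Tm = 38°C (< 40°C)
First 15 bases: TTCGAGTTGAGAATG → Tm = 42°C (≥ 40°C)
Each additional base adds 2°C (A/T) or 4°C (G/C), so Tm is non-decreasing in n; n = 15 is the first length to reach 40°C.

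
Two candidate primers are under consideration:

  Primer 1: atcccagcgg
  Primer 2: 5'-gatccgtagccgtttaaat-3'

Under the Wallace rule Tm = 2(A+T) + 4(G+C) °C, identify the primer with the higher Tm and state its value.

Primer 2, 54°C

Primer 1: A+T=3, G+C=7 → Tm = 2(3)+4(7) = 34°C
Primer 2: A+T=11, G+C=8 → Tm = 2(11)+4(8) = 54°C
34°C vs 54°C → primer 2 is higher.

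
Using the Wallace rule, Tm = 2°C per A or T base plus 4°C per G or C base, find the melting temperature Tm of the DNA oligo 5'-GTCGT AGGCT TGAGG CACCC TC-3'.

A=3, G=7, C=7, T=5
So N_AT = 8 and N_GC = 14.
Tm = 2(8) + 4(14) = 16 + 56 = 72°C

72°C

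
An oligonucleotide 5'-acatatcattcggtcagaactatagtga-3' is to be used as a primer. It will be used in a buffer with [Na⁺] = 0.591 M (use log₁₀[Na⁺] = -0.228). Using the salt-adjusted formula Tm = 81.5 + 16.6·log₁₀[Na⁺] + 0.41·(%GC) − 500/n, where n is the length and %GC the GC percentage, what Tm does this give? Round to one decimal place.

74.5°C

Length n = 28. Scanning the sequence gives A=10, G=5, C=5, T=8.
G+C = 10, so %GC = 10/28 × 100 = 35.714%
Salt term: 16.6 × (-0.228) = -3.785
GC term: 0.41 × 35.714 = 14.643; length term: −500/28 = −17.857
Tm = 81.5 + (-3.785) + 14.643 − 17.857 = 74.501 → 74.5°C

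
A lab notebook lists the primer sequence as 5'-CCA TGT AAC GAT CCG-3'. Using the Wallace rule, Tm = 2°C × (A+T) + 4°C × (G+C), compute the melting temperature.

46°C

G=3, A=4, C=5, T=3
A+T = 7, G+C = 8
Tm = 4·8 + 2·7 = 32 + 14 = 46°C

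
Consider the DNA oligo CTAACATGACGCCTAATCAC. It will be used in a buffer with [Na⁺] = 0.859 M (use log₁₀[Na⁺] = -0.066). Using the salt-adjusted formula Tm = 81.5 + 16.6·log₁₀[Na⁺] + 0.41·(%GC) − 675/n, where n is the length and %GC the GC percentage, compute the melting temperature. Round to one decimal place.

65.1°C

Length n = 20. Counting bases: G=2, A=7, T=4, C=7
G+C = 9, so %GC = 9/20 × 100 = 45%
Salt term: 16.6 × (-0.066) = -1.096
GC term: 0.41 × 45 = 18.45; length term: −675/20 = −33.75
Tm = 81.5 + (-1.096) + 18.45 − 33.75 = 65.104 → 65.1°C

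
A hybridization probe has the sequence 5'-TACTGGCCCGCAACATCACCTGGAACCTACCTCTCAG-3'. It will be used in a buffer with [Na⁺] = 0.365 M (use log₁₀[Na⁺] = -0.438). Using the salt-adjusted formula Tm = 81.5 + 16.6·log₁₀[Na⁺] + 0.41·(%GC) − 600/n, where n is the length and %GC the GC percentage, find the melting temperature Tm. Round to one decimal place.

81.3°C

Length n = 37. Counting bases: C=15, A=9, G=6, T=7
G+C = 21, so %GC = 21/37 × 100 = 56.757%
Salt term: 16.6 × (-0.438) = -7.271
GC term: 0.41 × 56.757 = 23.27; length term: −600/37 = −16.216
Tm = 81.5 + (-7.271) + 23.27 − 16.216 = 81.283 → 81.3°C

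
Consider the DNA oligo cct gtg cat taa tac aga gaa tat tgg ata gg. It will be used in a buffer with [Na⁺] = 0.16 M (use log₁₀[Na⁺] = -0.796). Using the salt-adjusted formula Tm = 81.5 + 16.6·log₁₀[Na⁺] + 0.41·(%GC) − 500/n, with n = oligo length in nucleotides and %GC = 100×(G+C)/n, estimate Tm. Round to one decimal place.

68.0°C

Length n = 32. Counting bases: G=8, A=11, T=9, C=4
G+C = 12, so %GC = 12/32 × 100 = 37.5%
Salt term: 16.6 × (-0.796) = -13.214
GC term: 0.41 × 37.5 = 15.375; length term: −500/32 = −15.625
Tm = 81.5 + (-13.214) + 15.375 − 15.625 = 68.036 → 68.0°C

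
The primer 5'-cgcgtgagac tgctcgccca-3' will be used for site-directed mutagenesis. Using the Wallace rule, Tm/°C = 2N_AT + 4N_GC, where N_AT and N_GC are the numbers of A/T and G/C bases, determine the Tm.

Scanning the sequence gives C=8, G=6, T=3, A=3.
AT pairs contribute 6, GC pairs contribute 14.
Tm = 2×6 + 4×14 = 68°C

68°C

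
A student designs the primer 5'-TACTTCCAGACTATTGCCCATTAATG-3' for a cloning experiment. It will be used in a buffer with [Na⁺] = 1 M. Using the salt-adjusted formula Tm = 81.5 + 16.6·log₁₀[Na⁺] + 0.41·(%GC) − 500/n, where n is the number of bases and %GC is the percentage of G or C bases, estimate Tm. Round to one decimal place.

78.0°C

Length n = 26. Scanning the sequence gives A=7, G=3, T=9, C=7.
G+C = 10, so %GC = 10/26 × 100 = 38.462%
Salt term: 16.6 × (0) = 0
GC term: 0.41 × 38.462 = 15.769; length term: −500/26 = −19.231
Tm = 81.5 + (0) + 15.769 − 19.231 = 78.038 → 78.0°C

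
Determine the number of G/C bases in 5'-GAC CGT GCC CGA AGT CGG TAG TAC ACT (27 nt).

Scanning the sequence gives C=8, G=8, A=6, T=5.
G+C = 8 + 8 = 16

16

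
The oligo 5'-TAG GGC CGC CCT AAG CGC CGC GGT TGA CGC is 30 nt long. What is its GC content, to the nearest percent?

73%

Counting bases: T=4, G=11, A=4, C=11
G+C = 11 + 11 = 22 out of 30 bases
%GC = 22/30 × 100 = 73.33% ≈ 73%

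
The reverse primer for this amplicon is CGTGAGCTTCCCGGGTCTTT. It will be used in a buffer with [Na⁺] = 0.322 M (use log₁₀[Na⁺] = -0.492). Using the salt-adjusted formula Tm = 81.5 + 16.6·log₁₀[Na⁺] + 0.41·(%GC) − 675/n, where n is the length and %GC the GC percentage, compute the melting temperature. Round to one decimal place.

Length n = 20. Base counts: C=6, G=6, A=1, T=7
G+C = 12, so %GC = 12/20 × 100 = 60%
Salt term: 16.6 × (-0.492) = -8.167
GC term: 0.41 × 60 = 24.6; length term: −675/20 = −33.75
Tm = 81.5 + (-8.167) + 24.6 − 33.75 = 64.183 → 64.2°C

64.2°C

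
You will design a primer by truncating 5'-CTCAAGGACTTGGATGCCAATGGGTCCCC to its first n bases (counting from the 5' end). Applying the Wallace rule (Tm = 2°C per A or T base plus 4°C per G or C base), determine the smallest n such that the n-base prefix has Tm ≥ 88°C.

First 27 bases: CTCAAGGACTTGGATGCCAATGGGTCC → Tm = 84°C (< 88°C)
First 28 bases: CTCAAGGACTTGGATGCCAATGGGTCCC → Tm = 88°C (≥ 88°C)
Since every base adds ≥2°C, Tm only increases with n, so the threshold is first crossed at n = 28.

n = 28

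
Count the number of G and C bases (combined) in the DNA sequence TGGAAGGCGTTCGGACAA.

C=3, A=5, T=3, G=7
G+C = 7 + 3 = 10

10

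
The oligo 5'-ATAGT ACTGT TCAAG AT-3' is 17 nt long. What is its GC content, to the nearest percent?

Scanning the sequence gives A=6, C=2, G=3, T=6.
G+C = 3 + 2 = 5 out of 17 bases
%GC = 5/17 × 100 = 29.41% ≈ 29%

29%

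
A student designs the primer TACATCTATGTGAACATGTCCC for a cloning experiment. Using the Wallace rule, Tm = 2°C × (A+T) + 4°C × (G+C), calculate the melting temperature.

Base counts: A=6, T=7, C=6, G=3
So N_AT = 13 and N_GC = 9.
Tm = 2(13) + 4(9) = 26 + 36 = 62°C

62°C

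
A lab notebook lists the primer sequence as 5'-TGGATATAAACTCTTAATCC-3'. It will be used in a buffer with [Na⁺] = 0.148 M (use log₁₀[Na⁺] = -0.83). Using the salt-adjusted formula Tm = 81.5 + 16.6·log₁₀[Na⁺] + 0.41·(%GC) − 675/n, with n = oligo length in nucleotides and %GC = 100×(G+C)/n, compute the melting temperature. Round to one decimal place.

Length n = 20. Scanning the sequence gives A=7, C=4, G=2, T=7.
G+C = 6, so %GC = 6/20 × 100 = 30%
Salt term: 16.6 × (-0.83) = -13.778
GC term: 0.41 × 30 = 12.3; length term: −675/20 = −33.75
Tm = 81.5 + (-13.778) + 12.3 − 33.75 = 46.272 → 46.3°C

46.3°C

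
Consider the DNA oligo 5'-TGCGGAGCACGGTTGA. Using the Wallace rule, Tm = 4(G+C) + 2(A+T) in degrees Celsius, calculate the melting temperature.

Counting bases: C=3, G=7, A=3, T=3
So N_AT = 6 and N_GC = 10.
Tm = 4·10 + 2·6 = 40 + 12 = 52°C

52°C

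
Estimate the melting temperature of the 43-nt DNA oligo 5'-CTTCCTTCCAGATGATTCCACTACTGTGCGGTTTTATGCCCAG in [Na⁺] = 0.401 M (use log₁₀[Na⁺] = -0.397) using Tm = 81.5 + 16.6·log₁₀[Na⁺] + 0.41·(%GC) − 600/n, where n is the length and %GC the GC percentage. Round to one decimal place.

81.0°C

Length n = 43. Scanning the sequence gives T=15, A=7, G=8, C=13.
G+C = 21, so %GC = 21/43 × 100 = 48.837%
Salt term: 16.6 × (-0.397) = -6.59
GC term: 0.41 × 48.837 = 20.023; length term: −600/43 = −13.953
Tm = 81.5 + (-6.59) + 20.023 − 13.953 = 80.98 → 81.0°C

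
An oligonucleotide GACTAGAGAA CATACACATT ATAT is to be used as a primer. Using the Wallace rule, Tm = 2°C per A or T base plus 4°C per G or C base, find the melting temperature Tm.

Counting bases: A=11, T=6, G=3, C=4
So N_AT = 17 and N_GC = 7.
Tm = 4·7 + 2·17 = 28 + 34 = 62°C

62°C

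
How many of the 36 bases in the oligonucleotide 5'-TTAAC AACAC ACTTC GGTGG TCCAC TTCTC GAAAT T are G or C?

Scanning the sequence gives A=10, G=5, C=10, T=11.
G+C = 5 + 10 = 15

15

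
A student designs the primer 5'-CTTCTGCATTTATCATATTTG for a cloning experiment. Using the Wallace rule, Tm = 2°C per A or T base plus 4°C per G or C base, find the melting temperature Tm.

Scanning the sequence gives C=4, A=4, T=11, G=2.
So N_AT = 15 and N_GC = 6.
Tm = 2×15 + 4×6 = 54°C

54°C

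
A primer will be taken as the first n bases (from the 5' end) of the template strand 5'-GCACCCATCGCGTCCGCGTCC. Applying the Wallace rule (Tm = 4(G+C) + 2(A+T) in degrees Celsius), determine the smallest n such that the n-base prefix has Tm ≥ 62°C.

First 17 bases: GCACCCATCGCGTCCGC → Tm = 60°C (< 62°C)
First 18 bases: GCACCCATCGCGTCCGCG → Tm = 64°C (≥ 62°C)
Each additional base adds 2°C (A/T) or 4°C (G/C), so Tm is non-decreasing in n; n = 18 is the first length to reach 62°C.

n = 18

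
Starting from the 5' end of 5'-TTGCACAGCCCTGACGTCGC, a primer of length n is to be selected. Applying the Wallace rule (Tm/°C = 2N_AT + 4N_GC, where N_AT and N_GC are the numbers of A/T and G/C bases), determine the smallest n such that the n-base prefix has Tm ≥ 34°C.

First 10 bases: TTGCACAGCC → Tm = 32°C (< 34°C)
First 11 bases: TTGCACAGCCC → Tm = 36°C (≥ 34°C)
Since every base adds ≥2°C, Tm only increases with n, so the threshold is first crossed at n = 11.

n = 11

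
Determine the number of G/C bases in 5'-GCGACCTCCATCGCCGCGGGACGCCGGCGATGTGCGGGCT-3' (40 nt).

31

Base counts: T=5, C=15, G=16, A=4
Total G or C: 16 + 15 = 31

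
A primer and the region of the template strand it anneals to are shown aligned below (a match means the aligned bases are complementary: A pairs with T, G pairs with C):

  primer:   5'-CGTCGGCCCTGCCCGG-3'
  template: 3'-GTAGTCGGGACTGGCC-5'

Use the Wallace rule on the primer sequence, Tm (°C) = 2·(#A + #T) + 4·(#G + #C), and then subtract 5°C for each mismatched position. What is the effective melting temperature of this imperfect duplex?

Primer base counts: A=0, T=2, G=6, C=8 → A+T=2, G+C=14
Perfect-match Tm = 2(2) + 4(14) = 4 + 56 = 60°C
Mismatches (positions where the bases are not complementary): 3 (at positions 2, 5, 12)
Effective Tm = 60 − 3×5 = 60 − 15 = 45°C

45°C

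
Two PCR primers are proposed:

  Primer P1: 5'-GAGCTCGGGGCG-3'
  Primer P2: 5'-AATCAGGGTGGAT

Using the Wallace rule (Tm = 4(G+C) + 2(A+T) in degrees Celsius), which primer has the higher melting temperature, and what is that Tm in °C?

Primer P1: A+T=2, G+C=10 → Tm = 2(2)+4(10) = 44°C
Primer P2: A+T=7, G+C=6 → Tm = 2(7)+4(6) = 38°C
44°C vs 38°C → primer P1 is higher.

Primer P1, 44°C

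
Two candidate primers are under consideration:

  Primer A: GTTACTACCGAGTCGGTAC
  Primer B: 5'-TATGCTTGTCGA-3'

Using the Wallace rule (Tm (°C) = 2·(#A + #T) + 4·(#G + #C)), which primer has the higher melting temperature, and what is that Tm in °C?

Primer A: A+T=9, G+C=10 → Tm = 2(9)+4(10) = 58°C
Primer B: A+T=7, G+C=5 → Tm = 2(7)+4(5) = 34°C
58°C vs 34°C → primer A is higher.

Primer A, 58°C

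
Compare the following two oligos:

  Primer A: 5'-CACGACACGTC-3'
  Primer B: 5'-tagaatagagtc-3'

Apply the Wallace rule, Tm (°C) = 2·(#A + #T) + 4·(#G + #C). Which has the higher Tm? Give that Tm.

Primer A, 36°C

Primer A: A+T=4, G+C=7 → Tm = 2(4)+4(7) = 36°C
Primer B: A+T=8, G+C=4 → Tm = 2(8)+4(4) = 32°C
36°C vs 32°C → primer A is higher.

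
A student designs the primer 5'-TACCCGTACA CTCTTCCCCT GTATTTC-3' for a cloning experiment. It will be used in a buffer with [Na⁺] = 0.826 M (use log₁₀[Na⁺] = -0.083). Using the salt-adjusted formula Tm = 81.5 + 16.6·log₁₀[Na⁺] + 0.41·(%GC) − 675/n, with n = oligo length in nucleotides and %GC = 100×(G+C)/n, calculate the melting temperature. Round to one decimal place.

74.9°C

Length n = 27. Scanning the sequence gives C=11, A=4, G=2, T=10.
G+C = 13, so %GC = 13/27 × 100 = 48.148%
Salt term: 16.6 × (-0.083) = -1.378
GC term: 0.41 × 48.148 = 19.741; length term: −675/27 = −25
Tm = 81.5 + (-1.378) + 19.741 − 25 = 74.863 → 74.9°C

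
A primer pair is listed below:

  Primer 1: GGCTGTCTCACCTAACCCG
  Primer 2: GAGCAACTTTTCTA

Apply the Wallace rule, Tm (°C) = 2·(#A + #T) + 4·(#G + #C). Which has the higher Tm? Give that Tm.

Primer 1: A+T=7, G+C=12 → Tm = 2(7)+4(12) = 62°C
Primer 2: A+T=9, G+C=5 → Tm = 2(9)+4(5) = 38°C
62°C vs 38°C → primer 1 is higher.

Primer 1, 62°C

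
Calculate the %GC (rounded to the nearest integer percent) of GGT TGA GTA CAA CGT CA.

Scanning the sequence gives G=5, A=5, T=4, C=3.
G+C = 5 + 3 = 8 out of 17 bases
%GC = 8/17 × 100 = 47.06% ≈ 47%

47%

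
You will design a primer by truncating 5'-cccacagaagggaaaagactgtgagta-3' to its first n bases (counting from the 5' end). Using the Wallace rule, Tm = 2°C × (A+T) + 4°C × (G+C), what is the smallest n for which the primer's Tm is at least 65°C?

n = 22

First 21 bases: CCCACAGAAGGGAAAAGACTG → Tm = 64°C (< 65°C)
First 22 bases: CCCACAGAAGGGAAAAGACTGT → Tm = 66°C (≥ 65°C)
Since every base adds ≥2°C, Tm only increases with n, so the threshold is first crossed at n = 22.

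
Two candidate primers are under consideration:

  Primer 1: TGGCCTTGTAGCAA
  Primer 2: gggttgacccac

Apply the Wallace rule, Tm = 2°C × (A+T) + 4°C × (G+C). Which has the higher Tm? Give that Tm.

Primer 1: A+T=7, G+C=7 → Tm = 2(7)+4(7) = 42°C
Primer 2: A+T=4, G+C=8 → Tm = 2(4)+4(8) = 40°C
42°C vs 40°C → primer 1 is higher.

Primer 1, 42°C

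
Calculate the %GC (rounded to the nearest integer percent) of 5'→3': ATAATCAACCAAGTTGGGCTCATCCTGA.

Scanning the sequence gives T=7, G=5, C=7, A=9.
G+C = 5 + 7 = 12 out of 28 bases
%GC = 12/28 × 100 = 42.86% ≈ 43%

43%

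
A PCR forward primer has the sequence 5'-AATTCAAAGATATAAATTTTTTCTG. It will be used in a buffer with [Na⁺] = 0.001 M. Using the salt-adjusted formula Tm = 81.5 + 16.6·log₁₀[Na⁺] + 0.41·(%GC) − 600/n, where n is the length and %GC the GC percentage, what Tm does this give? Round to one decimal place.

14.3°C

Length n = 25. Base counts: G=2, C=2, T=11, A=10
G+C = 4, so %GC = 4/25 × 100 = 16%
Salt term: 16.6 × (-3) = -49.8
GC term: 0.41 × 16 = 6.56; length term: −600/25 = −24
Tm = 81.5 + (-49.8) + 6.56 − 24 = 14.26 → 14.3°C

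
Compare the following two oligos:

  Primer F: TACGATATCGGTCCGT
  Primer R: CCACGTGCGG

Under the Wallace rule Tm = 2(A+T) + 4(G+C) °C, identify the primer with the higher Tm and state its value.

Primer F, 48°C

Primer F: A+T=8, G+C=8 → Tm = 2(8)+4(8) = 48°C
Primer R: A+T=2, G+C=8 → Tm = 2(2)+4(8) = 36°C
48°C vs 36°C → primer F is higher.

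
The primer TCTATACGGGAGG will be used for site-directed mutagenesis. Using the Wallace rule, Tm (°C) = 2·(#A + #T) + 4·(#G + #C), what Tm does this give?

Base counts: G=5, A=3, C=2, T=3
AT pairs contribute 6, GC pairs contribute 7.
Tm = 4·7 + 2·6 = 28 + 12 = 40°C

40°C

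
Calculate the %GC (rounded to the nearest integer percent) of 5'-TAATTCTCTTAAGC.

29%

Scanning the sequence gives G=1, T=6, C=3, A=4.
G+C = 1 + 3 = 4 out of 14 bases
%GC = 4/14 × 100 = 28.57% ≈ 29%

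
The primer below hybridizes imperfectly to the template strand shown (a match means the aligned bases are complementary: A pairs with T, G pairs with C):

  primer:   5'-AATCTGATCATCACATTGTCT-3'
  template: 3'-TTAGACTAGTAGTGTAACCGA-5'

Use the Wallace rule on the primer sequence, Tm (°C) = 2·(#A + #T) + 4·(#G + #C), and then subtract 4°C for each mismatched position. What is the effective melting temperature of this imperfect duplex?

52°C

Primer base counts: A=6, T=8, G=2, C=5 → A+T=14, G+C=7
Perfect-match Tm = 2(14) + 4(7) = 28 + 28 = 56°C
Mismatches (positions where the bases are not complementary): 1 (at position 19)
Effective Tm = 56 − 1×4 = 56 − 4 = 52°C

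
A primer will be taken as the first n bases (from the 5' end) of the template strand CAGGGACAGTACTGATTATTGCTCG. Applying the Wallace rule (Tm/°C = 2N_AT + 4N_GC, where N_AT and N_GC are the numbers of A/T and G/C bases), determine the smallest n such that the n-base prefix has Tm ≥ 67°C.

First 23 bases: CAGGGACAGTACTGATTATTGCT → Tm = 66°C (< 67°C)
First 24 bases: CAGGGACAGTACTGATTATTGCTC → Tm = 70°C (≥ 67°C)
Since every base adds ≥2°C, Tm only increases with n, so the threshold is first crossed at n = 24.

n = 24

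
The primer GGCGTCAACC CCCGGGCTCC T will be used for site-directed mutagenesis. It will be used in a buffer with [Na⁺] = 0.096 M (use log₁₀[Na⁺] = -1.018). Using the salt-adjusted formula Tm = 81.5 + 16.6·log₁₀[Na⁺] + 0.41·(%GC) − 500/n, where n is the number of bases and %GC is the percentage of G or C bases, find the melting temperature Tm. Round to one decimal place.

72.0°C

Length n = 21. Base counts: T=3, C=10, A=2, G=6
G+C = 16, so %GC = 16/21 × 100 = 76.19%
Salt term: 16.6 × (-1.018) = -16.899
GC term: 0.41 × 76.19 = 31.238; length term: −500/21 = −23.81
Tm = 81.5 + (-16.899) + 31.238 − 23.81 = 72.029 → 72.0°C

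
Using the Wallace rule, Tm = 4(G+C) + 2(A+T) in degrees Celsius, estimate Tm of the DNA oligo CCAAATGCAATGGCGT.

48°C

Counting bases: C=4, A=5, G=4, T=3
AT pairs contribute 8, GC pairs contribute 8.
Tm = 2×8 + 4×8 = 48°C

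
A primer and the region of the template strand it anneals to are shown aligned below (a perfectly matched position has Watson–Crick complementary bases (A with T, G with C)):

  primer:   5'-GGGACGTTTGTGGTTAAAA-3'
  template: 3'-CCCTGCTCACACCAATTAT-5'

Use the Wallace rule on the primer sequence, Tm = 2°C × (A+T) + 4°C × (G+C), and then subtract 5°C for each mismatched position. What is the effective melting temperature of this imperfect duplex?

Primer base counts: A=5, T=6, G=7, C=1 → A+T=11, G+C=8
Perfect-match Tm = 2(11) + 4(8) = 22 + 32 = 54°C
Mismatches (positions where the bases are not complementary): 3 (at positions 7, 8, 18)
Effective Tm = 54 − 3×5 = 54 − 15 = 39°C

39°C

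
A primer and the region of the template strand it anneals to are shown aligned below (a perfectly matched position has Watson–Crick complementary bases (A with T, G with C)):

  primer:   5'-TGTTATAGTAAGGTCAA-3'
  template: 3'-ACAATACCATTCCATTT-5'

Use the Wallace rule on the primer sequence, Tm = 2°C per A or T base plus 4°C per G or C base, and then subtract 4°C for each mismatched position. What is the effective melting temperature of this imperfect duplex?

Primer base counts: A=6, T=6, G=4, C=1 → A+T=12, G+C=5
Perfect-match Tm = 2(12) + 4(5) = 24 + 20 = 44°C
Mismatches (positions where the bases are not complementary): 2 (at positions 7, 15)
Effective Tm = 44 − 2×4 = 44 − 8 = 36°C

36°C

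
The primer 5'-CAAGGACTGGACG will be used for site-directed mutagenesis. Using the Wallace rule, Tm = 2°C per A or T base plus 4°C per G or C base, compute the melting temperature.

42°C

Base counts: A=4, G=5, C=3, T=1
A+T = 5, G+C = 8
Tm = 2(5) + 4(8) = 10 + 32 = 42°C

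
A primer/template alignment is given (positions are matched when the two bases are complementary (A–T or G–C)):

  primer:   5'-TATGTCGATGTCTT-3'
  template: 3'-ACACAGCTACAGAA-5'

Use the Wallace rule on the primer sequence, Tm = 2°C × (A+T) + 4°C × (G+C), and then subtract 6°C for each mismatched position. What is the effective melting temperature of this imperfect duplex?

Primer base counts: A=2, T=7, G=3, C=2 → A+T=9, G+C=5
Perfect-match Tm = 2(9) + 4(5) = 18 + 20 = 38°C
Mismatches (positions where the bases are not complementary): 1 (at position 2)
Effective Tm = 38 − 1×6 = 38 − 6 = 32°C

32°C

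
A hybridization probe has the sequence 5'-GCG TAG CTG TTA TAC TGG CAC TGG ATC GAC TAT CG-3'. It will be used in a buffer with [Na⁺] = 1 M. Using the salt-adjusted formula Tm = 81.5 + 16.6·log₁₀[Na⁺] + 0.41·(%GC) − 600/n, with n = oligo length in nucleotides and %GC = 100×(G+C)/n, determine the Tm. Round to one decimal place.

Length n = 35. Scanning the sequence gives C=8, A=7, G=10, T=10.
G+C = 18, so %GC = 18/35 × 100 = 51.429%
Salt term: 16.6 × (0) = 0
GC term: 0.41 × 51.429 = 21.086; length term: −600/35 = −17.143
Tm = 81.5 + (0) + 21.086 − 17.143 = 85.443 → 85.4°C

85.4°C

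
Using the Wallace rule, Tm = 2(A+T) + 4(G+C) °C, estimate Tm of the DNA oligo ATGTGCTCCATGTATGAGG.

56°C

Scanning the sequence gives C=3, T=6, G=6, A=4.
So N_AT = 10 and N_GC = 9.
Tm = 2×10 + 4×9 = 56°C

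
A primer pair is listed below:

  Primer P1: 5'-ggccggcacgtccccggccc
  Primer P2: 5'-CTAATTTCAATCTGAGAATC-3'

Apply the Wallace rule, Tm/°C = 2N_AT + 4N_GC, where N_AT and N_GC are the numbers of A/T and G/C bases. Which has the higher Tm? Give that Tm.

Primer P1, 76°C

Primer P1: A+T=2, G+C=18 → Tm = 2(2)+4(18) = 76°C
Primer P2: A+T=14, G+C=6 → Tm = 2(14)+4(6) = 52°C
76°C vs 52°C → primer P1 is higher.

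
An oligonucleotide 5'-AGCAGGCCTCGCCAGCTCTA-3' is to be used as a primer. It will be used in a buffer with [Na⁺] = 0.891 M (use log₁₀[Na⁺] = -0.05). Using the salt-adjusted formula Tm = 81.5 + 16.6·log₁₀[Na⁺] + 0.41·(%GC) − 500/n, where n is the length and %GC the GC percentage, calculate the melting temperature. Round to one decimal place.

Length n = 20. Base counts: G=5, T=3, A=4, C=8
G+C = 13, so %GC = 13/20 × 100 = 65%
Salt term: 16.6 × (-0.05) = -0.83
GC term: 0.41 × 65 = 26.65; length term: −500/20 = −25
Tm = 81.5 + (-0.83) + 26.65 − 25 = 82.32 → 82.3°C

82.3°C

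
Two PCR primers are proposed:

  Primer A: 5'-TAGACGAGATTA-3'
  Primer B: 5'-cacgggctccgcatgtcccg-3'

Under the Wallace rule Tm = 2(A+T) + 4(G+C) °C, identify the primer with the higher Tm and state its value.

Primer B, 70°C

Primer A: A+T=8, G+C=4 → Tm = 2(8)+4(4) = 32°C
Primer B: A+T=5, G+C=15 → Tm = 2(5)+4(15) = 70°C
32°C vs 70°C → primer B is higher.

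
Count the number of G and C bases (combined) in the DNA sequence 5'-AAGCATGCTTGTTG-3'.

Counting bases: C=2, G=4, A=3, T=5
G+C = 4 + 2 = 6

6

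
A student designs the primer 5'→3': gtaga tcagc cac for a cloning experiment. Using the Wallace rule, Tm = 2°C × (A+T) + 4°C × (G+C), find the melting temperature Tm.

40°C

G=3, C=4, A=4, T=2
A+T = 6, G+C = 7
Tm = 4·7 + 2·6 = 28 + 12 = 40°C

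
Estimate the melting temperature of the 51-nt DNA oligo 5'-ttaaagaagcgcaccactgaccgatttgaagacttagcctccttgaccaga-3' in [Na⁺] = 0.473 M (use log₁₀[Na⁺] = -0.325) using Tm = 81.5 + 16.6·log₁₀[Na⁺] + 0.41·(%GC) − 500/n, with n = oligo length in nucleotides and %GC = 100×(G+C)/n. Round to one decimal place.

Length n = 51. Counting bases: G=10, A=16, C=14, T=11
G+C = 24, so %GC = 24/51 × 100 = 47.059%
Salt term: 16.6 × (-0.325) = -5.395
GC term: 0.41 × 47.059 = 19.294; length term: −500/51 = −9.804
Tm = 81.5 + (-5.395) + 19.294 − 9.804 = 85.595 → 85.6°C

85.6°C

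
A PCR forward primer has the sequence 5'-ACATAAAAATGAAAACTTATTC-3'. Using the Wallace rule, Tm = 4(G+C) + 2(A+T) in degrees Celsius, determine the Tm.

A=12, C=3, T=6, G=1
AT pairs contribute 18, GC pairs contribute 4.
Tm = 4·4 + 2·18 = 16 + 36 = 52°C

52°C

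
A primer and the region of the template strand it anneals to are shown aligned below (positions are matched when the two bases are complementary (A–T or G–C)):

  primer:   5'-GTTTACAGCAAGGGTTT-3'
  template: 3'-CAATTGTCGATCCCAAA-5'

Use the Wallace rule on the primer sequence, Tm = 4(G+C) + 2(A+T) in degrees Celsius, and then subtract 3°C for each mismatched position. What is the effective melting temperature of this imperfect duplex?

Primer base counts: A=4, T=6, G=5, C=2 → A+T=10, G+C=7
Perfect-match Tm = 2(10) + 4(7) = 20 + 28 = 48°C
Mismatches (positions where the bases are not complementary): 2 (at positions 4, 10)
Effective Tm = 48 − 2×3 = 48 − 6 = 42°C

42°C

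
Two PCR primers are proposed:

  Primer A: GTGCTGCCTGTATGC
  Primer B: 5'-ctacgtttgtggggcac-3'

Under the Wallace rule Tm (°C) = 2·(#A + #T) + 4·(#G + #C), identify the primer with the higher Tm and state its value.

Primer A: A+T=6, G+C=9 → Tm = 2(6)+4(9) = 48°C
Primer B: A+T=7, G+C=10 → Tm = 2(7)+4(10) = 54°C
48°C vs 54°C → primer B is higher.

Primer B, 54°C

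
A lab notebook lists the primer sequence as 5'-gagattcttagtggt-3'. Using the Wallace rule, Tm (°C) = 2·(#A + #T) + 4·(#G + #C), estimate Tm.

Scanning the sequence gives G=5, A=3, T=6, C=1.
AT pairs contribute 9, GC pairs contribute 6.
Tm = 2(9) + 4(6) = 18 + 24 = 42°C

42°C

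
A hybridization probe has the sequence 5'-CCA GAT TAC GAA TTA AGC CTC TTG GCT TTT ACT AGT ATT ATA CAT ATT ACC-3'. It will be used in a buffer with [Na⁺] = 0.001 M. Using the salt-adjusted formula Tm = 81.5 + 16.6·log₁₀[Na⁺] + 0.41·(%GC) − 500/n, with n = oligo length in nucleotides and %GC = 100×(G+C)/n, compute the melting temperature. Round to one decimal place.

35.6°C

Length n = 51. Counting bases: T=19, G=6, A=15, C=11
G+C = 17, so %GC = 17/51 × 100 = 33.333%
Salt term: 16.6 × (-3) = -49.8
GC term: 0.41 × 33.333 = 13.667; length term: −500/51 = −9.804
Tm = 81.5 + (-49.8) + 13.667 − 9.804 = 35.563 → 35.6°C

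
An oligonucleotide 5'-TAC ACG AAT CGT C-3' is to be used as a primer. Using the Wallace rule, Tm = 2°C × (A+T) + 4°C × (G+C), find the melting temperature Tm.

38°C

Counting bases: T=3, A=4, G=2, C=4
AT pairs contribute 7, GC pairs contribute 6.
Tm = 4·6 + 2·7 = 24 + 14 = 38°C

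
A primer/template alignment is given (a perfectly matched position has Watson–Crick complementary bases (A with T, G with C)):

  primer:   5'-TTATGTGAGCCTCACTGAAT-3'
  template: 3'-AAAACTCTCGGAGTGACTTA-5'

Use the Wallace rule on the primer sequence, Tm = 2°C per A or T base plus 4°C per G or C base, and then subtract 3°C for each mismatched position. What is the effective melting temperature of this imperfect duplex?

50°C

Primer base counts: A=5, T=7, G=4, C=4 → A+T=12, G+C=8
Perfect-match Tm = 2(12) + 4(8) = 24 + 32 = 56°C
Mismatches (positions where the bases are not complementary): 2 (at positions 3, 6)
Effective Tm = 56 − 2×3 = 56 − 6 = 50°C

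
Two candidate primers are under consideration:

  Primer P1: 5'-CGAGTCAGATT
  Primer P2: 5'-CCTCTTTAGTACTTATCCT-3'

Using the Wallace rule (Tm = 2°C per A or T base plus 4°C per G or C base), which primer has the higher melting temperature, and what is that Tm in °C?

Primer P1: A+T=6, G+C=5 → Tm = 2(6)+4(5) = 32°C
Primer P2: A+T=12, G+C=7 → Tm = 2(12)+4(7) = 52°C
32°C vs 52°C → primer P2 is higher.

Primer P2, 52°C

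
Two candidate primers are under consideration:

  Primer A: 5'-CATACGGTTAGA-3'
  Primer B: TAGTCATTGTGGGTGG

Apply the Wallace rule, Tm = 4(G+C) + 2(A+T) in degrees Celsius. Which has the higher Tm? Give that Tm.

Primer A: A+T=7, G+C=5 → Tm = 2(7)+4(5) = 34°C
Primer B: A+T=8, G+C=8 → Tm = 2(8)+4(8) = 48°C
34°C vs 48°C → primer B is higher.

Primer B, 48°C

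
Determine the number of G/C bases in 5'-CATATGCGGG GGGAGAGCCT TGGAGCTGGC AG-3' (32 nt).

Scanning the sequence gives C=6, T=5, G=15, A=6.
Total G or C: 15 + 6 = 21

21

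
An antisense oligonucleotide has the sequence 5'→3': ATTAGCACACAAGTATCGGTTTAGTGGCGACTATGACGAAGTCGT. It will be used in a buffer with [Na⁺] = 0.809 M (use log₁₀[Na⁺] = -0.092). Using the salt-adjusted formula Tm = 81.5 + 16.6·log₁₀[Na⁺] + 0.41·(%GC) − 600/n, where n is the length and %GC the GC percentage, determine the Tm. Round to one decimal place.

84.9°C

Length n = 45. T=12, A=13, G=12, C=8
G+C = 20, so %GC = 20/45 × 100 = 44.444%
Salt term: 16.6 × (-0.092) = -1.527
GC term: 0.41 × 44.444 = 18.222; length term: −600/45 = −13.333
Tm = 81.5 + (-1.527) + 18.222 − 13.333 = 84.862 → 84.9°C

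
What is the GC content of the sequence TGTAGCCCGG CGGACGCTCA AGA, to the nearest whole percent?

Counting bases: C=7, T=3, A=5, G=8
G+C = 8 + 7 = 15 out of 23 bases
%GC = 15/23 × 100 = 65.22% ≈ 65%

65%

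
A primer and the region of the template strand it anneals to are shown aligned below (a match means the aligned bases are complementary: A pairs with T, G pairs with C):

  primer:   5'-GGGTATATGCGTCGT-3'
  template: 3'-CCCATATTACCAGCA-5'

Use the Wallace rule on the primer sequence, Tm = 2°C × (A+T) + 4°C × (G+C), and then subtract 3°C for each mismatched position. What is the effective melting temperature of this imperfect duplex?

37°C

Primer base counts: A=2, T=5, G=6, C=2 → A+T=7, G+C=8
Perfect-match Tm = 2(7) + 4(8) = 14 + 32 = 46°C
Mismatches (positions where the bases are not complementary): 3 (at positions 8, 9, 10)
Effective Tm = 46 − 3×3 = 46 − 9 = 37°C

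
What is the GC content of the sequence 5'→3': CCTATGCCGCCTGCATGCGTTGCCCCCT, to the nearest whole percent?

68%

Base counts: A=2, G=6, C=13, T=7
G+C = 6 + 13 = 19 out of 28 bases
%GC = 19/28 × 100 = 67.86% ≈ 68%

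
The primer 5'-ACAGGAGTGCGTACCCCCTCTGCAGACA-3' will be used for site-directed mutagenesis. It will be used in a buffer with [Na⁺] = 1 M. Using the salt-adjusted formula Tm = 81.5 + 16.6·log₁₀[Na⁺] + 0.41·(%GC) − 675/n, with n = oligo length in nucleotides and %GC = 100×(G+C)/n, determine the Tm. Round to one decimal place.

Length n = 28. Scanning the sequence gives A=7, G=7, C=10, T=4.
G+C = 17, so %GC = 17/28 × 100 = 60.714%
Salt term: 16.6 × (0) = 0
GC term: 0.41 × 60.714 = 24.893; length term: −675/28 = −24.107
Tm = 81.5 + (0) + 24.893 − 24.107 = 82.286 → 82.3°C

82.3°C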